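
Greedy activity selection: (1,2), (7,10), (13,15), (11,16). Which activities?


Greedy: pick earliest-ending, then skip overlaps.
Selected (3 activities): [(1, 2), (7, 10), (13, 15)]


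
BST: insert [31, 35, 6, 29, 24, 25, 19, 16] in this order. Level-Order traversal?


Root = 31; build tree by BST insertion.
Level-Order traversal: [31, 6, 35, 29, 24, 19, 25, 16]


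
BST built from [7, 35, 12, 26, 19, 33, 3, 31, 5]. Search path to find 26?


BST root = 7
Search for 26: compare at each node
Path: [7, 35, 12, 26]


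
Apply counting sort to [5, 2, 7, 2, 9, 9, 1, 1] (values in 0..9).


Count array: [0, 2, 2, 0, 0, 1, 0, 1, 0, 2]
Reconstruct: [1, 1, 2, 2, 5, 7, 9, 9]


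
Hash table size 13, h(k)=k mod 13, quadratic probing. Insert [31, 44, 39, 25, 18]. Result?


Insertions: 31->slot 5; 44->slot 6; 39->slot 0; 25->slot 12; 18->slot 9
Table: [39, None, None, None, None, 31, 44, None, None, 18, None, None, 25]


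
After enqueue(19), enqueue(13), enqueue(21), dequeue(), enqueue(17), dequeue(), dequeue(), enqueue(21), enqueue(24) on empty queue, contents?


enqueue(19) -> [19]
enqueue(13) -> [19, 13]
enqueue(21) -> [19, 13, 21]
dequeue() returns 19 -> [13, 21]
enqueue(17) -> [13, 21, 17]
dequeue() returns 13 -> [21, 17]
dequeue() returns 21 -> [17]
enqueue(21) -> [17, 21]
enqueue(24) -> [17, 21, 24]
Final queue (front to back): [17, 21, 24]


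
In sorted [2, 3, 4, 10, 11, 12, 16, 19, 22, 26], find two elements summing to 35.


Two pointers: lo=0, hi=9
Found pair: (16, 19) summing to 35


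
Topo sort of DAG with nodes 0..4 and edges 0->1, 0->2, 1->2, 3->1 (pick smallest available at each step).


Kahn's algorithm, process smallest node first
Order: [0, 3, 1, 2, 4]


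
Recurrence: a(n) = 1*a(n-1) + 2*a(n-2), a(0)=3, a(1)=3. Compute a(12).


Build bottom-up:
...a(10)=2049, a(11)=4095, a(12)=1*4095+2*2049=8193


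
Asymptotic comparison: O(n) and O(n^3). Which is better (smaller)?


linear grows slower than cubic
O(n) is asymptotically smaller; O(n^3) grows faster


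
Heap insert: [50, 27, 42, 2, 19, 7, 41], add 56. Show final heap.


Append 56: [50, 27, 42, 2, 19, 7, 41, 56]
Bubble up: swap idx 7(56) with idx 3(2); swap idx 3(56) with idx 1(27); swap idx 1(56) with idx 0(50)
Result: [56, 50, 42, 27, 19, 7, 41, 2]


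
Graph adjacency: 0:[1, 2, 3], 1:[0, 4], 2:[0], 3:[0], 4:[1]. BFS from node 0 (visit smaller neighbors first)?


BFS queue: start with [0]
Visit order: [0, 1, 2, 3, 4]


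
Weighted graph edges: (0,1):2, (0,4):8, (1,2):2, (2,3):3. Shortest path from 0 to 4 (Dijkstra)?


Dijkstra from 0:
Distances: {0: 0, 1: 2, 2: 4, 3: 7, 4: 8}
Shortest distance to 4 = 8, path = [0, 4]


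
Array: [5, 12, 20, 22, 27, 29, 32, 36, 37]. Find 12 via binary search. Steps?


Search for 12:
[0,8] mid=4 arr[4]=27
[0,3] mid=1 arr[1]=12
Total: 2 comparisons


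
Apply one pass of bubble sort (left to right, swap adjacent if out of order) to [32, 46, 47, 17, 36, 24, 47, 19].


After one pass: [32, 46, 17, 36, 24, 47, 19, 47]


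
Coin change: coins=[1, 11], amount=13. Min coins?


dp[0]=0; dp[i]=1+min(dp[i-c] for c in coins)
...dp[8]=8, dp[9]=9, dp[10]=10, dp[11]=1, dp[12]=2, dp[13]=3
Minimum coins for 13 = 3


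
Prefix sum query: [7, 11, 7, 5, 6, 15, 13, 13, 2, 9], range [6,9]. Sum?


Prefix sums: [0, 7, 18, 25, 30, 36, 51, 64, 77, 79, 88]
Sum[6..9] = prefix[10] - prefix[6] = 88 - 51 = 37


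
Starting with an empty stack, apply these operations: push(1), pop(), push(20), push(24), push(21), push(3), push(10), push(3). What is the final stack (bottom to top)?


push(1) -> [1]
pop() returns 1 -> []
push(20) -> [20]
push(24) -> [20, 24]
push(21) -> [20, 24, 21]
push(3) -> [20, 24, 21, 3]
push(10) -> [20, 24, 21, 3, 10]
push(3) -> [20, 24, 21, 3, 10, 3]
Final stack (bottom to top): [20, 24, 21, 3, 10, 3]


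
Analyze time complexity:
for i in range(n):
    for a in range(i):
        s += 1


Per nesting level: O(n) * O(n) [triangular over i] = O(n^2)
Complexity: O(n^2)


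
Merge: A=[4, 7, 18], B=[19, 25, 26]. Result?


Compare heads, take smaller each step.
Merged: [4, 7, 18, 19, 25, 26]


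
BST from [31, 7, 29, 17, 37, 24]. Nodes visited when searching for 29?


BST root = 31
Search for 29: compare at each node
Path: [31, 7, 29]


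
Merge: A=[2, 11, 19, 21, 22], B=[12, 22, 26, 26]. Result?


Compare heads, take smaller each step.
Merged: [2, 11, 12, 19, 21, 22, 22, 26, 26]


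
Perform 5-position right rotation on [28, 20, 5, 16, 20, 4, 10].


Right rotate by 5: [5, 16, 20, 4, 10, 28, 20]


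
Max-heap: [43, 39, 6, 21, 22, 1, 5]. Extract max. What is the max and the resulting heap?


Max = 43
Replace root with last, heapify down
Resulting heap: [39, 22, 6, 21, 5, 1]


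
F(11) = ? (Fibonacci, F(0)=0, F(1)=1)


F(n)=F(n-1)+F(n-2)
...F(9)=34, F(10)=55, F(11)=89


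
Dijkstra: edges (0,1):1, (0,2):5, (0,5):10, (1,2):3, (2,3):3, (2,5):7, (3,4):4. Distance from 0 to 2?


Dijkstra from 0:
Distances: {0: 0, 1: 1, 2: 4, 3: 7, 4: 11, 5: 10}
Shortest distance to 2 = 4, path = [0, 1, 2]


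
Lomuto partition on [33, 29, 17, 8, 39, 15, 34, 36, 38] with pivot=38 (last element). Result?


Elements <= 38 go left of pivot.
Result: [33, 29, 17, 8, 15, 34, 36, 38, 39], pivot at index 7


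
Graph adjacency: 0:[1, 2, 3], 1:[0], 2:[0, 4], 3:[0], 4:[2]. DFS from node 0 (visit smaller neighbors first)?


DFS stack-based: start with [0]
Visit order: [0, 1, 2, 4, 3]


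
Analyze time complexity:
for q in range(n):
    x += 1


Per nesting level: O(n) = O(n)
Complexity: O(n)


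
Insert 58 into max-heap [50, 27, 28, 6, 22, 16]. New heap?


Append 58: [50, 27, 28, 6, 22, 16, 58]
Bubble up: swap idx 6(58) with idx 2(28); swap idx 2(58) with idx 0(50)
Result: [58, 27, 50, 6, 22, 16, 28]


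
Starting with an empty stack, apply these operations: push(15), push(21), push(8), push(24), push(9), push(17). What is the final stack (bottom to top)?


push(15) -> [15]
push(21) -> [15, 21]
push(8) -> [15, 21, 8]
push(24) -> [15, 21, 8, 24]
push(9) -> [15, 21, 8, 24, 9]
push(17) -> [15, 21, 8, 24, 9, 17]
Final stack (bottom to top): [15, 21, 8, 24, 9, 17]


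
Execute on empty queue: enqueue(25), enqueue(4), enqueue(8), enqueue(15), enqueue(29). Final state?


enqueue(25) -> [25]
enqueue(4) -> [25, 4]
enqueue(8) -> [25, 4, 8]
enqueue(15) -> [25, 4, 8, 15]
enqueue(29) -> [25, 4, 8, 15, 29]
Final queue (front to back): [25, 4, 8, 15, 29]


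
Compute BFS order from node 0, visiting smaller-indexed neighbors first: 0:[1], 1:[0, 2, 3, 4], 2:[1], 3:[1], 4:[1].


BFS queue: start with [0]
Visit order: [0, 1, 2, 3, 4]


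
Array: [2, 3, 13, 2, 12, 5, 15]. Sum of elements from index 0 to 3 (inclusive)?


Prefix sums: [0, 2, 5, 18, 20, 32, 37, 52]
Sum[0..3] = prefix[4] - prefix[0] = 20 - 0 = 20


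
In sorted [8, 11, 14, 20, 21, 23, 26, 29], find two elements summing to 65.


Two pointers: lo=0, hi=7
No pair sums to 65


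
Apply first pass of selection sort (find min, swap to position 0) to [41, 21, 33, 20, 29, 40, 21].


After one pass: [20, 21, 33, 41, 29, 40, 21]


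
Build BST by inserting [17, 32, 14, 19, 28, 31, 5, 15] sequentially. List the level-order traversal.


Root = 17; build tree by BST insertion.
Level-Order traversal: [17, 14, 32, 5, 15, 19, 28, 31]


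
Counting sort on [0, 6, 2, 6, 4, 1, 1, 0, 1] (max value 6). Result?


Count array: [2, 3, 1, 0, 1, 0, 2]
Reconstruct: [0, 0, 1, 1, 1, 2, 4, 6, 6]


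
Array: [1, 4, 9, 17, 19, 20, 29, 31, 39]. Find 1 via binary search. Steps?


Search for 1:
[0,8] mid=4 arr[4]=19
[0,3] mid=1 arr[1]=4
[0,0] mid=0 arr[0]=1
Total: 3 comparisons


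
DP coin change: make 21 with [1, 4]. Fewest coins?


dp[0]=0; dp[i]=1+min(dp[i-c] for c in coins)
...dp[16]=4, dp[17]=5, dp[18]=6, dp[19]=7, dp[20]=5, dp[21]=6
Minimum coins for 21 = 6


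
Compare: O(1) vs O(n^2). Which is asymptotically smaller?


constant grows slower than quadratic
O(1) is asymptotically smaller; O(n^2) grows faster


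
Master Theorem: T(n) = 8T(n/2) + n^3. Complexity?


a=8, b=2, c=3. log_2(8)=3 = c=3. Case 2: O(n^c log n) = O(n^3 log n)
Complexity: O(n^3 log n)


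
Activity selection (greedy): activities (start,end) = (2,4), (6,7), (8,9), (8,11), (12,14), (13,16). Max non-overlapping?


Greedy: pick earliest-ending, then skip overlaps.
Selected (4 activities): [(2, 4), (6, 7), (8, 9), (12, 14)]


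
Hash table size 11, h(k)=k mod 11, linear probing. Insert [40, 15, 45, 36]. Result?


Insertions: 40->slot 7; 15->slot 4; 45->slot 1; 36->slot 3
Table: [None, 45, None, 36, 15, None, None, 40, None, None, None]


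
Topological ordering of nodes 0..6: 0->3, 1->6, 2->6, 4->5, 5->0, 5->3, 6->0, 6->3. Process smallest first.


Kahn's algorithm, process smallest node first
Order: [1, 2, 4, 5, 6, 0, 3]


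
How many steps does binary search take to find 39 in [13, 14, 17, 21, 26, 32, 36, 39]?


Search for 39:
[0,7] mid=3 arr[3]=21
[4,7] mid=5 arr[5]=32
[6,7] mid=6 arr[6]=36
[7,7] mid=7 arr[7]=39
Total: 4 comparisons


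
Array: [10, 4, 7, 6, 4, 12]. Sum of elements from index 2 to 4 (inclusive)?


Prefix sums: [0, 10, 14, 21, 27, 31, 43]
Sum[2..4] = prefix[5] - prefix[2] = 31 - 14 = 17


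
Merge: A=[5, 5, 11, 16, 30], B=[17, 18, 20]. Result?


Compare heads, take smaller each step.
Merged: [5, 5, 11, 16, 17, 18, 20, 30]


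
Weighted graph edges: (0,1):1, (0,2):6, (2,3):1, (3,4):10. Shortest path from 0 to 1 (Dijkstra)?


Dijkstra from 0:
Distances: {0: 0, 1: 1, 2: 6, 3: 7, 4: 17}
Shortest distance to 1 = 1, path = [0, 1]


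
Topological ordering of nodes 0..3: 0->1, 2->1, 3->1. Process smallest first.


Kahn's algorithm, process smallest node first
Order: [0, 2, 3, 1]


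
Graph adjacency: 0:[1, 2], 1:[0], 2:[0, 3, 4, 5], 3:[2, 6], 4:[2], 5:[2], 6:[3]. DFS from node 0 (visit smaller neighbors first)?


DFS stack-based: start with [0]
Visit order: [0, 1, 2, 3, 6, 4, 5]


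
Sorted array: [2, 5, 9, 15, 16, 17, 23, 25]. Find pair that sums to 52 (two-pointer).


Two pointers: lo=0, hi=7
No pair sums to 52


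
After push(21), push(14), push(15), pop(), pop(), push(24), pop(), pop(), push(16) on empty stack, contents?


push(21) -> [21]
push(14) -> [21, 14]
push(15) -> [21, 14, 15]
pop() returns 15 -> [21, 14]
pop() returns 14 -> [21]
push(24) -> [21, 24]
pop() returns 24 -> [21]
pop() returns 21 -> []
push(16) -> [16]
Final stack (bottom to top): [16]


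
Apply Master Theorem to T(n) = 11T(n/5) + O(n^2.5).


a=11, b=5, c=2.5. log_5(11)=1.490 < c=2.5. Case 3: O(n^c) = O(n^2.500)
Complexity: O(n^2.500)


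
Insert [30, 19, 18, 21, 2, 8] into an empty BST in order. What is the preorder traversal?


Root = 30; build tree by BST insertion.
Preorder traversal: [30, 19, 18, 2, 8, 21]


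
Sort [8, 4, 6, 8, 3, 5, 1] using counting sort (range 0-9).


Count array: [0, 1, 0, 1, 1, 1, 1, 0, 2, 0]
Reconstruct: [1, 3, 4, 5, 6, 8, 8]


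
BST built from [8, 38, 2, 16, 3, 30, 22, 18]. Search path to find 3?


BST root = 8
Search for 3: compare at each node
Path: [8, 2, 3]


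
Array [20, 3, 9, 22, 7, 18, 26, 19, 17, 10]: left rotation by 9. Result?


Left rotate by 9: [10, 20, 3, 9, 22, 7, 18, 26, 19, 17]


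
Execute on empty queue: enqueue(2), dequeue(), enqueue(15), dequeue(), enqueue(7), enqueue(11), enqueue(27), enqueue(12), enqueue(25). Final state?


enqueue(2) -> [2]
dequeue() returns 2 -> []
enqueue(15) -> [15]
dequeue() returns 15 -> []
enqueue(7) -> [7]
enqueue(11) -> [7, 11]
enqueue(27) -> [7, 11, 27]
enqueue(12) -> [7, 11, 27, 12]
enqueue(25) -> [7, 11, 27, 12, 25]
Final queue (front to back): [7, 11, 27, 12, 25]


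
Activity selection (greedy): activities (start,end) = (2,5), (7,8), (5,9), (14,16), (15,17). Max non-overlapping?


Greedy: pick earliest-ending, then skip overlaps.
Selected (3 activities): [(2, 5), (7, 8), (14, 16)]


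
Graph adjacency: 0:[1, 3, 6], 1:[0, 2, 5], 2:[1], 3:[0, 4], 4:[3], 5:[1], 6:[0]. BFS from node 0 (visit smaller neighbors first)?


BFS queue: start with [0]
Visit order: [0, 1, 3, 6, 2, 5, 4]


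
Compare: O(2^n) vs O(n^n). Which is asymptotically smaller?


exponential grows slower than n^n
O(2^n) is asymptotically smaller; O(n^n) grows faster


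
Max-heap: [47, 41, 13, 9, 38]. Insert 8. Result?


Append 8: [47, 41, 13, 9, 38, 8]
Bubble up: no swaps needed
Result: [47, 41, 13, 9, 38, 8]


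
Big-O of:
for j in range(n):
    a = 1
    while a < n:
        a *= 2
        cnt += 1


Per nesting level: O(n) * O(log n) = O(n log n)
Complexity: O(n log n)


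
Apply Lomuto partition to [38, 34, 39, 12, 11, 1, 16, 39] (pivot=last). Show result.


Elements <= 39 go left of pivot.
Result: [38, 34, 39, 12, 11, 1, 16, 39], pivot at index 7


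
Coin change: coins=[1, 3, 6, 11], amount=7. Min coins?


dp[0]=0; dp[i]=1+min(dp[i-c] for c in coins)
...dp[2]=2, dp[3]=1, dp[4]=2, dp[5]=3, dp[6]=1, dp[7]=2
Minimum coins for 7 = 2


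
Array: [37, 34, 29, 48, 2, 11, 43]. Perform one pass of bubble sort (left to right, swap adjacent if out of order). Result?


After one pass: [34, 29, 37, 2, 11, 43, 48]


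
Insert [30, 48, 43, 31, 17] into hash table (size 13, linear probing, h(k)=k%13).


Insertions: 30->slot 4; 48->slot 9; 43->slot 5; 31->slot 6; 17->slot 7
Table: [None, None, None, None, 30, 43, 31, 17, None, 48, None, None, None]


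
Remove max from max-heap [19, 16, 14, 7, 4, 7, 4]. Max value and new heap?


Max = 19
Replace root with last, heapify down
Resulting heap: [16, 7, 14, 4, 4, 7]


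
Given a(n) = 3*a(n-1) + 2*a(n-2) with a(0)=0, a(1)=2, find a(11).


Build bottom-up:
...a(9)=44726, a(10)=159294, a(11)=3*159294+2*44726=567334


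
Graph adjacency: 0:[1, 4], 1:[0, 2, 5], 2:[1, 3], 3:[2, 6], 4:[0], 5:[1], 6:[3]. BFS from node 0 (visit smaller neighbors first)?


BFS queue: start with [0]
Visit order: [0, 1, 4, 2, 5, 3, 6]


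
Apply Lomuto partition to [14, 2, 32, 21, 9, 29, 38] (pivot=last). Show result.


Elements <= 38 go left of pivot.
Result: [14, 2, 32, 21, 9, 29, 38], pivot at index 6


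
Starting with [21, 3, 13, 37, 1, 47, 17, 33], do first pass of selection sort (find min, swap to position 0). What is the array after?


After one pass: [1, 3, 13, 37, 21, 47, 17, 33]


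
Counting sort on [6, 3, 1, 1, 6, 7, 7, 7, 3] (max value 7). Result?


Count array: [0, 2, 0, 2, 0, 0, 2, 3]
Reconstruct: [1, 1, 3, 3, 6, 6, 7, 7, 7]


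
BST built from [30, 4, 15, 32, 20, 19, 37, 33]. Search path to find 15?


BST root = 30
Search for 15: compare at each node
Path: [30, 4, 15]


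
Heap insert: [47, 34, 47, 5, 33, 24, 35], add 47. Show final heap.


Append 47: [47, 34, 47, 5, 33, 24, 35, 47]
Bubble up: swap idx 7(47) with idx 3(5); swap idx 3(47) with idx 1(34)
Result: [47, 47, 47, 34, 33, 24, 35, 5]


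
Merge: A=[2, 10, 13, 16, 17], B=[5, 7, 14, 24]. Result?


Compare heads, take smaller each step.
Merged: [2, 5, 7, 10, 13, 14, 16, 17, 24]


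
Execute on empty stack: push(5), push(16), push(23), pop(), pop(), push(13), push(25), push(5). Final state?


push(5) -> [5]
push(16) -> [5, 16]
push(23) -> [5, 16, 23]
pop() returns 23 -> [5, 16]
pop() returns 16 -> [5]
push(13) -> [5, 13]
push(25) -> [5, 13, 25]
push(5) -> [5, 13, 25, 5]
Final stack (bottom to top): [5, 13, 25, 5]


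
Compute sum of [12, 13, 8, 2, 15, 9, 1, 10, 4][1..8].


Prefix sums: [0, 12, 25, 33, 35, 50, 59, 60, 70, 74]
Sum[1..8] = prefix[9] - prefix[1] = 74 - 12 = 62


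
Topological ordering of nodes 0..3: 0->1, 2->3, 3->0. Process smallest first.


Kahn's algorithm, process smallest node first
Order: [2, 3, 0, 1]


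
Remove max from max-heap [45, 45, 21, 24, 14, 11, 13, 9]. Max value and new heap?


Max = 45
Replace root with last, heapify down
Resulting heap: [45, 24, 21, 9, 14, 11, 13]


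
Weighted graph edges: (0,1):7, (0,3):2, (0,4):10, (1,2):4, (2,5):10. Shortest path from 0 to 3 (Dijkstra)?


Dijkstra from 0:
Distances: {0: 0, 1: 7, 2: 11, 3: 2, 4: 10, 5: 21}
Shortest distance to 3 = 2, path = [0, 3]


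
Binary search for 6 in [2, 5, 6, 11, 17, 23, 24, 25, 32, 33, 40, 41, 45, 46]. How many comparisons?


Search for 6:
[0,13] mid=6 arr[6]=24
[0,5] mid=2 arr[2]=6
Total: 2 comparisons


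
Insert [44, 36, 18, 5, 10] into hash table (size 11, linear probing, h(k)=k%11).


Insertions: 44->slot 0; 36->slot 3; 18->slot 7; 5->slot 5; 10->slot 10
Table: [44, None, None, 36, None, 5, None, 18, None, None, 10]


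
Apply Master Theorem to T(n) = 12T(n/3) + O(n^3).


a=12, b=3, c=3. log_3(12)=2.262 < c=3. Case 3: O(n^c) = O(n^3)
Complexity: O(n^3)


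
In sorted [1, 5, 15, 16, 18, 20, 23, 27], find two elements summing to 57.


Two pointers: lo=0, hi=7
No pair sums to 57


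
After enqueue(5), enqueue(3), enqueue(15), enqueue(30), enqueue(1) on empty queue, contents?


enqueue(5) -> [5]
enqueue(3) -> [5, 3]
enqueue(15) -> [5, 3, 15]
enqueue(30) -> [5, 3, 15, 30]
enqueue(1) -> [5, 3, 15, 30, 1]
Final queue (front to back): [5, 3, 15, 30, 1]


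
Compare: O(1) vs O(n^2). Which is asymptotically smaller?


constant grows slower than quadratic
O(1) is asymptotically smaller; O(n^2) grows faster


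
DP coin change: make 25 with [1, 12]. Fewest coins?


dp[0]=0; dp[i]=1+min(dp[i-c] for c in coins)
...dp[20]=9, dp[21]=10, dp[22]=11, dp[23]=12, dp[24]=2, dp[25]=3
Minimum coins for 25 = 3


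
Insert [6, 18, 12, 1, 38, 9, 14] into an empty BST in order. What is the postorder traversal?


Root = 6; build tree by BST insertion.
Postorder traversal: [1, 9, 14, 12, 38, 18, 6]


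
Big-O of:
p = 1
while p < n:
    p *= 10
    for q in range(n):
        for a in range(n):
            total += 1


Per nesting level: O(log n) * O(n) * O(n) = O(n^2 log n)
Complexity: O(n^2 log n)


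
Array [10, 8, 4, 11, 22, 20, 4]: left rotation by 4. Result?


Left rotate by 4: [22, 20, 4, 10, 8, 4, 11]


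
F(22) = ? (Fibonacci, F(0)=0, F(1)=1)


F(n)=F(n-1)+F(n-2)
...F(20)=6765, F(21)=10946, F(22)=17711


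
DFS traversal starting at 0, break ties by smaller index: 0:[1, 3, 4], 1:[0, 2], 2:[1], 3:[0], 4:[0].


DFS stack-based: start with [0]
Visit order: [0, 1, 2, 3, 4]


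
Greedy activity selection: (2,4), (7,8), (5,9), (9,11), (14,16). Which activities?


Greedy: pick earliest-ending, then skip overlaps.
Selected (4 activities): [(2, 4), (7, 8), (9, 11), (14, 16)]


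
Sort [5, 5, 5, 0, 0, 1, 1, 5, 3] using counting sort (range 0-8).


Count array: [2, 2, 0, 1, 0, 4, 0, 0, 0]
Reconstruct: [0, 0, 1, 1, 3, 5, 5, 5, 5]


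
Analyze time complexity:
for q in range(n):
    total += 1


Per nesting level: O(n) = O(n)
Complexity: O(n)


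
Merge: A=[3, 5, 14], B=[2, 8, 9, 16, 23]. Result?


Compare heads, take smaller each step.
Merged: [2, 3, 5, 8, 9, 14, 16, 23]


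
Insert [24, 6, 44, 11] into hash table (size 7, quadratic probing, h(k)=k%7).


Insertions: 24->slot 3; 6->slot 6; 44->slot 2; 11->slot 4
Table: [None, None, 44, 24, 11, None, 6]


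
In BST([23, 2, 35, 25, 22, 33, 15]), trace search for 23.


BST root = 23
Search for 23: compare at each node
Path: [23]


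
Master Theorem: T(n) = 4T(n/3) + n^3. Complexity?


a=4, b=3, c=3. log_3(4)=1.262 < c=3. Case 3: O(n^c) = O(n^3)
Complexity: O(n^3)


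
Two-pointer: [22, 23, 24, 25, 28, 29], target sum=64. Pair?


Two pointers: lo=0, hi=5
No pair sums to 64


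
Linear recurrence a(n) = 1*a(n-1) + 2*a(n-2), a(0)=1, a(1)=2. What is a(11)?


Build bottom-up:
...a(9)=512, a(10)=1024, a(11)=1*1024+2*512=2048


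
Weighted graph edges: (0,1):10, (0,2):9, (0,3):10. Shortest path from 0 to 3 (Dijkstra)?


Dijkstra from 0:
Distances: {0: 0, 1: 10, 2: 9, 3: 10}
Shortest distance to 3 = 10, path = [0, 3]


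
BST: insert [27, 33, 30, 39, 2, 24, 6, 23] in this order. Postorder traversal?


Root = 27; build tree by BST insertion.
Postorder traversal: [23, 6, 24, 2, 30, 39, 33, 27]


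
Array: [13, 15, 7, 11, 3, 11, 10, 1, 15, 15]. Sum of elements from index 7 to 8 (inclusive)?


Prefix sums: [0, 13, 28, 35, 46, 49, 60, 70, 71, 86, 101]
Sum[7..8] = prefix[9] - prefix[7] = 86 - 70 = 16


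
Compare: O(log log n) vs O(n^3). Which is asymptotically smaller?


double-logarithmic grows slower than cubic
O(log log n) is asymptotically smaller; O(n^3) grows faster


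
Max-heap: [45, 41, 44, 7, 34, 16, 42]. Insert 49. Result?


Append 49: [45, 41, 44, 7, 34, 16, 42, 49]
Bubble up: swap idx 7(49) with idx 3(7); swap idx 3(49) with idx 1(41); swap idx 1(49) with idx 0(45)
Result: [49, 45, 44, 41, 34, 16, 42, 7]


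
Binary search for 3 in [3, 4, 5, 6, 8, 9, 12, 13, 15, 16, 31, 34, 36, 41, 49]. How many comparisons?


Search for 3:
[0,14] mid=7 arr[7]=13
[0,6] mid=3 arr[3]=6
[0,2] mid=1 arr[1]=4
[0,0] mid=0 arr[0]=3
Total: 4 comparisons


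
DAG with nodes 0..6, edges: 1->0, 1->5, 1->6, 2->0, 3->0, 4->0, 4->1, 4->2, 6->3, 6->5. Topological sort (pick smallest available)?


Kahn's algorithm, process smallest node first
Order: [4, 1, 2, 6, 3, 0, 5]


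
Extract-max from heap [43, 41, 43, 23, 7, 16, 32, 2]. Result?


Max = 43
Replace root with last, heapify down
Resulting heap: [43, 41, 32, 23, 7, 16, 2]


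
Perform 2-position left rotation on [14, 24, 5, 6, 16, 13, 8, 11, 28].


Left rotate by 2: [5, 6, 16, 13, 8, 11, 28, 14, 24]


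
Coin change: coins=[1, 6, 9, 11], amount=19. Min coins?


dp[0]=0; dp[i]=1+min(dp[i-c] for c in coins)
...dp[14]=4, dp[15]=2, dp[16]=3, dp[17]=2, dp[18]=2, dp[19]=3
Minimum coins for 19 = 3


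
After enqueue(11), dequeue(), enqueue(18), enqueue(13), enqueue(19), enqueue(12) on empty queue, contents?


enqueue(11) -> [11]
dequeue() returns 11 -> []
enqueue(18) -> [18]
enqueue(13) -> [18, 13]
enqueue(19) -> [18, 13, 19]
enqueue(12) -> [18, 13, 19, 12]
Final queue (front to back): [18, 13, 19, 12]


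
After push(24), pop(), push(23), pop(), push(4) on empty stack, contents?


push(24) -> [24]
pop() returns 24 -> []
push(23) -> [23]
pop() returns 23 -> []
push(4) -> [4]
Final stack (bottom to top): [4]


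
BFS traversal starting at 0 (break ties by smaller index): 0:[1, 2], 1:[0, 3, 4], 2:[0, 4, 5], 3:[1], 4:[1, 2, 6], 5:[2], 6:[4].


BFS queue: start with [0]
Visit order: [0, 1, 2, 3, 4, 5, 6]


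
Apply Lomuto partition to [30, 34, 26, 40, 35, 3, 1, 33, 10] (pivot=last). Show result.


Elements <= 10 go left of pivot.
Result: [3, 1, 10, 40, 35, 30, 34, 33, 26], pivot at index 2


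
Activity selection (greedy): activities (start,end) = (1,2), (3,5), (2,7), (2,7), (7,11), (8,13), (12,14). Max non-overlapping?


Greedy: pick earliest-ending, then skip overlaps.
Selected (4 activities): [(1, 2), (3, 5), (7, 11), (12, 14)]


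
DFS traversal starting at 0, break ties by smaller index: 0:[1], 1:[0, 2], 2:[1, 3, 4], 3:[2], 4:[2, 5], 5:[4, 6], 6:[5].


DFS stack-based: start with [0]
Visit order: [0, 1, 2, 3, 4, 5, 6]


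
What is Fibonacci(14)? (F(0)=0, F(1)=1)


F(n)=F(n-1)+F(n-2)
...F(12)=144, F(13)=233, F(14)=377


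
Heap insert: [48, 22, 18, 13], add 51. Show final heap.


Append 51: [48, 22, 18, 13, 51]
Bubble up: swap idx 4(51) with idx 1(22); swap idx 1(51) with idx 0(48)
Result: [51, 48, 18, 13, 22]


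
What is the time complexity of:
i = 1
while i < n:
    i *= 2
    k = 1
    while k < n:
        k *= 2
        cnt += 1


Per nesting level: O(log n) * O(log n) = O((log n)^2)
Complexity: O((log n)^2)


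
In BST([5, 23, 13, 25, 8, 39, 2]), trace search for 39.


BST root = 5
Search for 39: compare at each node
Path: [5, 23, 25, 39]


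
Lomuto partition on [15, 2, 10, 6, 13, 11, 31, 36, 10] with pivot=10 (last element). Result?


Elements <= 10 go left of pivot.
Result: [2, 10, 6, 10, 13, 11, 31, 36, 15], pivot at index 3


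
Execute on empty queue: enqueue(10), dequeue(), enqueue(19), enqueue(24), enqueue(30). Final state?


enqueue(10) -> [10]
dequeue() returns 10 -> []
enqueue(19) -> [19]
enqueue(24) -> [19, 24]
enqueue(30) -> [19, 24, 30]
Final queue (front to back): [19, 24, 30]


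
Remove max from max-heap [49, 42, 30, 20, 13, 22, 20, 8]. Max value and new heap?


Max = 49
Replace root with last, heapify down
Resulting heap: [42, 20, 30, 8, 13, 22, 20]


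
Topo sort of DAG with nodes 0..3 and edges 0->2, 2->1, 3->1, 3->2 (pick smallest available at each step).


Kahn's algorithm, process smallest node first
Order: [0, 3, 2, 1]


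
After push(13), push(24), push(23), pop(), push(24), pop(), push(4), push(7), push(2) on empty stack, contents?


push(13) -> [13]
push(24) -> [13, 24]
push(23) -> [13, 24, 23]
pop() returns 23 -> [13, 24]
push(24) -> [13, 24, 24]
pop() returns 24 -> [13, 24]
push(4) -> [13, 24, 4]
push(7) -> [13, 24, 4, 7]
push(2) -> [13, 24, 4, 7, 2]
Final stack (bottom to top): [13, 24, 4, 7, 2]


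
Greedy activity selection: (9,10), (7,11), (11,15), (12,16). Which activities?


Greedy: pick earliest-ending, then skip overlaps.
Selected (2 activities): [(9, 10), (11, 15)]


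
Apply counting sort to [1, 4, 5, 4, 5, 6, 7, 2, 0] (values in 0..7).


Count array: [1, 1, 1, 0, 2, 2, 1, 1]
Reconstruct: [0, 1, 2, 4, 4, 5, 5, 6, 7]


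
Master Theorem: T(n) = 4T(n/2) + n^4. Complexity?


a=4, b=2, c=4. log_2(4)=2 < c=4. Case 3: O(n^c) = O(n^4)
Complexity: O(n^4)


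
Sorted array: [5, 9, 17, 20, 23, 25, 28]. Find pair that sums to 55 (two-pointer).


Two pointers: lo=0, hi=6
No pair sums to 55


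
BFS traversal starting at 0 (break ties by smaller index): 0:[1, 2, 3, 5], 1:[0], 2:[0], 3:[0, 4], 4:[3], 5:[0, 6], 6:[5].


BFS queue: start with [0]
Visit order: [0, 1, 2, 3, 5, 4, 6]


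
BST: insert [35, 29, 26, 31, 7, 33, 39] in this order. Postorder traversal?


Root = 35; build tree by BST insertion.
Postorder traversal: [7, 26, 33, 31, 29, 39, 35]


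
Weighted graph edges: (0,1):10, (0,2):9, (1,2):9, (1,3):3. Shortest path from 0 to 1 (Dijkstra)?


Dijkstra from 0:
Distances: {0: 0, 1: 10, 2: 9, 3: 13}
Shortest distance to 1 = 10, path = [0, 1]


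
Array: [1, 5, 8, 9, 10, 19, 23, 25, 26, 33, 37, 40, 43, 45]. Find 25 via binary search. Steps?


Search for 25:
[0,13] mid=6 arr[6]=23
[7,13] mid=10 arr[10]=37
[7,9] mid=8 arr[8]=26
[7,7] mid=7 arr[7]=25
Total: 4 comparisons


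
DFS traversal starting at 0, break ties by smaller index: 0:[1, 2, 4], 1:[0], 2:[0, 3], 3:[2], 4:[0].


DFS stack-based: start with [0]
Visit order: [0, 1, 2, 3, 4]


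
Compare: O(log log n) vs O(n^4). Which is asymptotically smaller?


double-logarithmic grows slower than quartic
O(log log n) is asymptotically smaller; O(n^4) grows faster


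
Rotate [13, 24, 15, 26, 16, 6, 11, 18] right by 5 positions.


Right rotate by 5: [26, 16, 6, 11, 18, 13, 24, 15]


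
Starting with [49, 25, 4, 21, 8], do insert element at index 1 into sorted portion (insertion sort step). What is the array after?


After one pass: [25, 49, 4, 21, 8]


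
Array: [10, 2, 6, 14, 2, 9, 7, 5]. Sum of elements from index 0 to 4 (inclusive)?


Prefix sums: [0, 10, 12, 18, 32, 34, 43, 50, 55]
Sum[0..4] = prefix[5] - prefix[0] = 34 - 0 = 34


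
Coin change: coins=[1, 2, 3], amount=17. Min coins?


dp[0]=0; dp[i]=1+min(dp[i-c] for c in coins)
...dp[12]=4, dp[13]=5, dp[14]=5, dp[15]=5, dp[16]=6, dp[17]=6
Minimum coins for 17 = 6


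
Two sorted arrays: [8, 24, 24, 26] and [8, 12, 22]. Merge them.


Compare heads, take smaller each step.
Merged: [8, 8, 12, 22, 24, 24, 26]


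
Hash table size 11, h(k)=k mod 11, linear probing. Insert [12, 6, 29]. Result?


Insertions: 12->slot 1; 6->slot 6; 29->slot 7
Table: [None, 12, None, None, None, None, 6, 29, None, None, None]


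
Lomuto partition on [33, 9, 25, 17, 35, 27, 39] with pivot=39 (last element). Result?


Elements <= 39 go left of pivot.
Result: [33, 9, 25, 17, 35, 27, 39], pivot at index 6


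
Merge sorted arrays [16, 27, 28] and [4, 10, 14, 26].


Compare heads, take smaller each step.
Merged: [4, 10, 14, 16, 26, 27, 28]


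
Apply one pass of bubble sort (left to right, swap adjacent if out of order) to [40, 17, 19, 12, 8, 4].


After one pass: [17, 19, 12, 8, 4, 40]


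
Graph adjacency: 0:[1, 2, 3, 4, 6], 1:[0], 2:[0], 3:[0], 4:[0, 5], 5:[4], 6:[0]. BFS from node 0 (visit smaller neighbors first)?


BFS queue: start with [0]
Visit order: [0, 1, 2, 3, 4, 6, 5]


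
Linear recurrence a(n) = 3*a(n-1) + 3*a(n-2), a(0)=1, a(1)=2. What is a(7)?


Build bottom-up:
...a(5)=477, a(6)=1809, a(7)=3*1809+3*477=6858


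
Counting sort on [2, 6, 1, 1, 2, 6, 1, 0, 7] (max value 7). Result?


Count array: [1, 3, 2, 0, 0, 0, 2, 1]
Reconstruct: [0, 1, 1, 1, 2, 2, 6, 6, 7]


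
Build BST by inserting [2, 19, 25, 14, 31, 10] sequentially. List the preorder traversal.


Root = 2; build tree by BST insertion.
Preorder traversal: [2, 19, 14, 10, 25, 31]


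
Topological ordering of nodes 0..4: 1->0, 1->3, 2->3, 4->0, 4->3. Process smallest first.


Kahn's algorithm, process smallest node first
Order: [1, 2, 4, 0, 3]


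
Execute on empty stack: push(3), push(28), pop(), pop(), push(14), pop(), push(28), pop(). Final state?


push(3) -> [3]
push(28) -> [3, 28]
pop() returns 28 -> [3]
pop() returns 3 -> []
push(14) -> [14]
pop() returns 14 -> []
push(28) -> [28]
pop() returns 28 -> []
Final stack (bottom to top): []


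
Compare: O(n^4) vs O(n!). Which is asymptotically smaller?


quartic grows slower than factorial
O(n^4) is asymptotically smaller; O(n!) grows faster


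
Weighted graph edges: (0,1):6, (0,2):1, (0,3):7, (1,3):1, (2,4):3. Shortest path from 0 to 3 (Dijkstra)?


Dijkstra from 0:
Distances: {0: 0, 1: 6, 2: 1, 3: 7, 4: 4}
Shortest distance to 3 = 7, path = [0, 3]


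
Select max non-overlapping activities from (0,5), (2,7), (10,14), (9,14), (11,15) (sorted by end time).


Greedy: pick earliest-ending, then skip overlaps.
Selected (2 activities): [(0, 5), (10, 14)]


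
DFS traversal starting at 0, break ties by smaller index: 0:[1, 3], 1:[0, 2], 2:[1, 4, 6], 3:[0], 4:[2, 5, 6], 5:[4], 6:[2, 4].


DFS stack-based: start with [0]
Visit order: [0, 1, 2, 4, 5, 6, 3]


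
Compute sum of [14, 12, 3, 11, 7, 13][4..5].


Prefix sums: [0, 14, 26, 29, 40, 47, 60]
Sum[4..5] = prefix[6] - prefix[4] = 60 - 40 = 20


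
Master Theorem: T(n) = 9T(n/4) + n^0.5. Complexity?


a=9, b=4, c=0.5. log_4(9)=1.585 > c=0.5. Case 1: O(n^log_b(a)) = O(n^1.585)
Complexity: O(n^1.585)


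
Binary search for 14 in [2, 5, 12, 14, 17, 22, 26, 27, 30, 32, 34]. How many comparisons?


Search for 14:
[0,10] mid=5 arr[5]=22
[0,4] mid=2 arr[2]=12
[3,4] mid=3 arr[3]=14
Total: 3 comparisons


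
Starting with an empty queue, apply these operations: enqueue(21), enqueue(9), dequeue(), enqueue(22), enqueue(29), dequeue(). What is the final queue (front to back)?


enqueue(21) -> [21]
enqueue(9) -> [21, 9]
dequeue() returns 21 -> [9]
enqueue(22) -> [9, 22]
enqueue(29) -> [9, 22, 29]
dequeue() returns 9 -> [22, 29]
Final queue (front to back): [22, 29]


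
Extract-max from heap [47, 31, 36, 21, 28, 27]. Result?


Max = 47
Replace root with last, heapify down
Resulting heap: [36, 31, 27, 21, 28]


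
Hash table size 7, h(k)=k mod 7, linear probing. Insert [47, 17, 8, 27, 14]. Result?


Insertions: 47->slot 5; 17->slot 3; 8->slot 1; 27->slot 6; 14->slot 0
Table: [14, 8, None, 17, None, 47, 27]


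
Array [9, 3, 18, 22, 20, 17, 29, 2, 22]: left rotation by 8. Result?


Left rotate by 8: [22, 9, 3, 18, 22, 20, 17, 29, 2]


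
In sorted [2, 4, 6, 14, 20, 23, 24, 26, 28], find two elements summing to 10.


Two pointers: lo=0, hi=8
Found pair: (4, 6) summing to 10


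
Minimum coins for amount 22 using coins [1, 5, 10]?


dp[0]=0; dp[i]=1+min(dp[i-c] for c in coins)
...dp[17]=4, dp[18]=5, dp[19]=6, dp[20]=2, dp[21]=3, dp[22]=4
Minimum coins for 22 = 4


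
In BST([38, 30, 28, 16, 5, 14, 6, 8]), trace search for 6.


BST root = 38
Search for 6: compare at each node
Path: [38, 30, 28, 16, 5, 14, 6]


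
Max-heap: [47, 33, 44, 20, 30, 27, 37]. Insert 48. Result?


Append 48: [47, 33, 44, 20, 30, 27, 37, 48]
Bubble up: swap idx 7(48) with idx 3(20); swap idx 3(48) with idx 1(33); swap idx 1(48) with idx 0(47)
Result: [48, 47, 44, 33, 30, 27, 37, 20]


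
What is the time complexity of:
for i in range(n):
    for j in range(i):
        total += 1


Per nesting level: O(n) * O(n) [triangular over i] = O(n^2)
Complexity: O(n^2)


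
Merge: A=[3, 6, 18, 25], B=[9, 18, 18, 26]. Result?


Compare heads, take smaller each step.
Merged: [3, 6, 9, 18, 18, 18, 25, 26]


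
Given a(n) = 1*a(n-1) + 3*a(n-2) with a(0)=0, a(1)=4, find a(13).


Build bottom-up:
...a(11)=10732, a(12)=24640, a(13)=1*24640+3*10732=56836


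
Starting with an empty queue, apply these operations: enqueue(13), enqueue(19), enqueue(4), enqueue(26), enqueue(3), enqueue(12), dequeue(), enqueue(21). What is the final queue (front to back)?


enqueue(13) -> [13]
enqueue(19) -> [13, 19]
enqueue(4) -> [13, 19, 4]
enqueue(26) -> [13, 19, 4, 26]
enqueue(3) -> [13, 19, 4, 26, 3]
enqueue(12) -> [13, 19, 4, 26, 3, 12]
dequeue() returns 13 -> [19, 4, 26, 3, 12]
enqueue(21) -> [19, 4, 26, 3, 12, 21]
Final queue (front to back): [19, 4, 26, 3, 12, 21]


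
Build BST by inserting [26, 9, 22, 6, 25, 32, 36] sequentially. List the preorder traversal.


Root = 26; build tree by BST insertion.
Preorder traversal: [26, 9, 6, 22, 25, 32, 36]


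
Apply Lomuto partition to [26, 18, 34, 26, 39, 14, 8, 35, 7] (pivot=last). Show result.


Elements <= 7 go left of pivot.
Result: [7, 18, 34, 26, 39, 14, 8, 35, 26], pivot at index 0


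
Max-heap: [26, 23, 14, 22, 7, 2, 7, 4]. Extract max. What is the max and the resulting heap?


Max = 26
Replace root with last, heapify down
Resulting heap: [23, 22, 14, 4, 7, 2, 7]


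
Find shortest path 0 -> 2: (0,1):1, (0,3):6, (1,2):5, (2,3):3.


Dijkstra from 0:
Distances: {0: 0, 1: 1, 2: 6, 3: 6}
Shortest distance to 2 = 6, path = [0, 1, 2]


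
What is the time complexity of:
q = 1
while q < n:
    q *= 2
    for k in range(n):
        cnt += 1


Per nesting level: O(log n) * O(n) = O(n log n)
Complexity: O(n log n)


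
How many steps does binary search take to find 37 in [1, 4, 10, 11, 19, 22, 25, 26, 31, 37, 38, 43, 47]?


Search for 37:
[0,12] mid=6 arr[6]=25
[7,12] mid=9 arr[9]=37
Total: 2 comparisons


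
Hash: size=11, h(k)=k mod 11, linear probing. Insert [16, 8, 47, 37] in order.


Insertions: 16->slot 5; 8->slot 8; 47->slot 3; 37->slot 4
Table: [None, None, None, 47, 37, 16, None, None, 8, None, None]


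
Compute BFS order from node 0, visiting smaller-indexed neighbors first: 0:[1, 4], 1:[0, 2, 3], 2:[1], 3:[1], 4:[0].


BFS queue: start with [0]
Visit order: [0, 1, 4, 2, 3]


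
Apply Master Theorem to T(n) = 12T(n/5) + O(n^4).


a=12, b=5, c=4. log_5(12)=1.544 < c=4. Case 3: O(n^c) = O(n^4)
Complexity: O(n^4)


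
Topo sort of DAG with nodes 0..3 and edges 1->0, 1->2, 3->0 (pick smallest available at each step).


Kahn's algorithm, process smallest node first
Order: [1, 2, 3, 0]


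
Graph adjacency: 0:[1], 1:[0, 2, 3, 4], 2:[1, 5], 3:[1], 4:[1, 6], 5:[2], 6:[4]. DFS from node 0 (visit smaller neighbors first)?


DFS stack-based: start with [0]
Visit order: [0, 1, 2, 5, 3, 4, 6]


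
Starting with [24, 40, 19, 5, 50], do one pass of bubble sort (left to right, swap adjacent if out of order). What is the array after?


After one pass: [24, 19, 5, 40, 50]


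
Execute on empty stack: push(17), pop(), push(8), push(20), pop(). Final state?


push(17) -> [17]
pop() returns 17 -> []
push(8) -> [8]
push(20) -> [8, 20]
pop() returns 20 -> [8]
Final stack (bottom to top): [8]


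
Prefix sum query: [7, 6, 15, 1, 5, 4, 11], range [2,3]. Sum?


Prefix sums: [0, 7, 13, 28, 29, 34, 38, 49]
Sum[2..3] = prefix[4] - prefix[2] = 29 - 13 = 16


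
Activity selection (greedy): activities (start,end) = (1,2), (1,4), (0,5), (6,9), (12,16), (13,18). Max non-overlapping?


Greedy: pick earliest-ending, then skip overlaps.
Selected (3 activities): [(1, 2), (6, 9), (12, 16)]


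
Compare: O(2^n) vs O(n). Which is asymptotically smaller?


linear grows slower than exponential
O(n) is asymptotically smaller; O(2^n) grows faster


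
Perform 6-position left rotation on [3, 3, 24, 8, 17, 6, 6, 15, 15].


Left rotate by 6: [6, 15, 15, 3, 3, 24, 8, 17, 6]


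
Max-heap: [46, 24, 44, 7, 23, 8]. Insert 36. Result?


Append 36: [46, 24, 44, 7, 23, 8, 36]
Bubble up: no swaps needed
Result: [46, 24, 44, 7, 23, 8, 36]


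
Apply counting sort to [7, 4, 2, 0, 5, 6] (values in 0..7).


Count array: [1, 0, 1, 0, 1, 1, 1, 1]
Reconstruct: [0, 2, 4, 5, 6, 7]


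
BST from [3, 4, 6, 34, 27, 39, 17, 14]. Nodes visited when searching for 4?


BST root = 3
Search for 4: compare at each node
Path: [3, 4]


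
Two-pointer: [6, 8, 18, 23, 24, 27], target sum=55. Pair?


Two pointers: lo=0, hi=5
No pair sums to 55


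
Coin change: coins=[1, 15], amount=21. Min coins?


dp[0]=0; dp[i]=1+min(dp[i-c] for c in coins)
...dp[16]=2, dp[17]=3, dp[18]=4, dp[19]=5, dp[20]=6, dp[21]=7
Minimum coins for 21 = 7


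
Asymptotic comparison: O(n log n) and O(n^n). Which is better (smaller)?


linearithmic grows slower than n^n
O(n log n) is asymptotically smaller; O(n^n) grows faster


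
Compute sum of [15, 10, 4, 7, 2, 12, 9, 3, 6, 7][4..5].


Prefix sums: [0, 15, 25, 29, 36, 38, 50, 59, 62, 68, 75]
Sum[4..5] = prefix[6] - prefix[4] = 50 - 36 = 14


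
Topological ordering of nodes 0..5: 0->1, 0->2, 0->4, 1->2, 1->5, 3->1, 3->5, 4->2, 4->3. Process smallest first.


Kahn's algorithm, process smallest node first
Order: [0, 4, 3, 1, 2, 5]


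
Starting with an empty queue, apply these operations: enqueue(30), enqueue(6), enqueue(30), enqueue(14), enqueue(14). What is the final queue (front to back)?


enqueue(30) -> [30]
enqueue(6) -> [30, 6]
enqueue(30) -> [30, 6, 30]
enqueue(14) -> [30, 6, 30, 14]
enqueue(14) -> [30, 6, 30, 14, 14]
Final queue (front to back): [30, 6, 30, 14, 14]


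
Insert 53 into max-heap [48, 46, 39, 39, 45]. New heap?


Append 53: [48, 46, 39, 39, 45, 53]
Bubble up: swap idx 5(53) with idx 2(39); swap idx 2(53) with idx 0(48)
Result: [53, 46, 48, 39, 45, 39]


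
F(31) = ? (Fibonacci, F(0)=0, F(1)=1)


F(n)=F(n-1)+F(n-2)
...F(29)=514229, F(30)=832040, F(31)=1346269


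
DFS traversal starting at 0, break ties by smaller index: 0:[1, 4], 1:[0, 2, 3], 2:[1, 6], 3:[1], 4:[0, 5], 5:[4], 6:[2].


DFS stack-based: start with [0]
Visit order: [0, 1, 2, 6, 3, 4, 5]


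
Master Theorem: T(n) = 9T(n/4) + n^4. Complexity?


a=9, b=4, c=4. log_4(9)=1.585 < c=4. Case 3: O(n^c) = O(n^4)
Complexity: O(n^4)


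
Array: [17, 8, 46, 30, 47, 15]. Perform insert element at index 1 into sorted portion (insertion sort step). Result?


After one pass: [8, 17, 46, 30, 47, 15]


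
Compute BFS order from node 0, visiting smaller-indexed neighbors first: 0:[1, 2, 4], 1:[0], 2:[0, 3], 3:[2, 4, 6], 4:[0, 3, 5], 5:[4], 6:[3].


BFS queue: start with [0]
Visit order: [0, 1, 2, 4, 3, 5, 6]


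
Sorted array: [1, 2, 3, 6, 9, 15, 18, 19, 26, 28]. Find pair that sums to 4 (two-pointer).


Two pointers: lo=0, hi=9
Found pair: (1, 3) summing to 4


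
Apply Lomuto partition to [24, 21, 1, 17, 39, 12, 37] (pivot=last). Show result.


Elements <= 37 go left of pivot.
Result: [24, 21, 1, 17, 12, 37, 39], pivot at index 5
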